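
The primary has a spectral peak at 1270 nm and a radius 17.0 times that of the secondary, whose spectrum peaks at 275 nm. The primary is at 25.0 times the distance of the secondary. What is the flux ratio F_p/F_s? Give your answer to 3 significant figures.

Wien's law: T_p/T_s = λ_s/λ_p = 275/1270 = 0.2165.
L_p/L_s = (R_p/R_s)²(T_p/T_s)⁴ = (17.0)²(0.2165)⁴ = 0.6354.
F_p/F_s = (L_p/L_s)/(d_p/d_s)² = 0.6354/(25.0)² = 0.001017.

0.00102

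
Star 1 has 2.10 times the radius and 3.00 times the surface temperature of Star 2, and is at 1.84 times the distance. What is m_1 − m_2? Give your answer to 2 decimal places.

L_1/L_2 = (2.10)²(3.00)⁴ = 357.2.
F_1/F_2 = (L_1/L_2)/(d_1/d_2)² = 357.2/3.386 = 105.5.
m_1 − m_2 = −2.5 log₁₀(105.5) = -5.06.

-5.06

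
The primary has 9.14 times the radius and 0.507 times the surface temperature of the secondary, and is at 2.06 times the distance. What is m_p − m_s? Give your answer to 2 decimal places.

L_p/L_s = (9.14)²(0.507)⁴ = 5.520.
F_p/F_s = (L_p/L_s)/(d_p/d_s)² = 5.520/4.244 = 1.301.
m_p − m_s = −2.5 log₁₀(1.301) = -0.29.

-0.29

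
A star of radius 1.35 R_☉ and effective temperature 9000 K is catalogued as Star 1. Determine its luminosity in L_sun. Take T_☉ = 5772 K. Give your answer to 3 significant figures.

L/L_☉ = (R/R_☉)² (T/T_☉)⁴ = (1.35)² × (9000/5772)⁴
       = 1.823 × (1.559)⁴ = 1.823 × 5.911 = 10.77.

10.8 L_sun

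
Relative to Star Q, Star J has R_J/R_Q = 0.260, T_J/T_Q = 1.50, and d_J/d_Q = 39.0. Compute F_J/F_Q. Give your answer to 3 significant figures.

L_J/L_Q = (R_J/R_Q)²(T_J/T_Q)⁴ = (0.260)² × (1.50)⁴ = 0.3422.
F_J/F_Q = (L_J/L_Q)/(d_J/d_Q)² = 0.3422 / (39.0)² = 2.250×10^-4.

2.25×10^-4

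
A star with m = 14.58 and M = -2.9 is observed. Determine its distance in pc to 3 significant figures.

m − M = 5 log₁₀(d/10 pc)
14.58 − (-2.9) = 17.48 = 5 log₁₀(d/10)
d = 10 × 10^(17.48/5) = 10 × 10^3.496 = 3.133×10^4 pc.

3.13×10^4 pc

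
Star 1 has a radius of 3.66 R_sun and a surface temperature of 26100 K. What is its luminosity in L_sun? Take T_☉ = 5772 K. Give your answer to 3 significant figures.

L/L_☉ = (R/R_☉)² (T/T_☉)⁴ = (3.66)² × (26100/5772)⁴
       = 13.40 × (4.522)⁴ = 13.40 × 418.1 = 5600.

5.60×10^3 L_sun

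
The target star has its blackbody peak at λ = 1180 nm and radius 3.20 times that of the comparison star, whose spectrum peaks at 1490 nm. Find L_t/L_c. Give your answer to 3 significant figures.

26.0

Wien's law gives T ∝ 1/λ_max, so T_t/T_c = λ_c/λ_t = 1490/1180 = 1.263.
Then L ∝ R²T⁴ gives L_t/L_c = (3.20)² × (1.263)⁴ = 10.24 × 2.542 = 26.03.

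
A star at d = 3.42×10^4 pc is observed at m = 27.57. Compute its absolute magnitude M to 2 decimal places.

9.90

M = m − 5 log₁₀(d/10 pc) = 27.57 − 5 log₁₀(3.42×10^4/10)
  = 27.57 − 5 × 3.534 = 27.57 − 17.67 = 9.90.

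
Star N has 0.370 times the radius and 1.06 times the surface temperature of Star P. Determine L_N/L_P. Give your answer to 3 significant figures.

0.173

From the Stefan–Boltzmann law, L ∝ R²T⁴, so
L_N/L_P = (R_N/R_P)² (T_N/T_P)⁴ = (0.370)² × (1.06)⁴ = 0.1369 × 1.262 = 0.1728.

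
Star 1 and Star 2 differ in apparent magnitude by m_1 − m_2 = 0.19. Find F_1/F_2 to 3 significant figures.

0.839

F_1/F_2 = 10^(−(m_1 − m_2)/2.5) = 10^(-0.19/2.5) = 10^-0.076 = 0.8395.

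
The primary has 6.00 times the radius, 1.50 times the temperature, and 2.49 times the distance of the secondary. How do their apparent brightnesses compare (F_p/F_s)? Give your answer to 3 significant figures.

L_p/L_s = (R_p/R_s)²(T_p/T_s)⁴ = (6.00)² × (1.50)⁴ = 182.2.
F_p/F_s = (L_p/L_s)/(d_p/d_s)² = 182.2 / (2.49)² = 29.39.

29.4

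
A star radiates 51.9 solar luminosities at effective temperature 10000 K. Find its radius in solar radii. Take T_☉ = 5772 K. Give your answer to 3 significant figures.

R/R_☉ = √(L/L_☉) / (T/T_☉)² = √(51.9) / (1.733)²
       = 7.204 / 3.002 = 2.400.

2.40 solar radii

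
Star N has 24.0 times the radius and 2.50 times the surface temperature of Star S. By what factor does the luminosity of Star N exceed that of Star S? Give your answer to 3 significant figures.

From the Stefan–Boltzmann law, L ∝ R²T⁴, so
L_N/L_S = (R_N/R_S)² (T_N/T_S)⁴ = (24.0)² × (2.50)⁴ = 576.0 × 39.06 = 2.250×10^4.

2.25×10^4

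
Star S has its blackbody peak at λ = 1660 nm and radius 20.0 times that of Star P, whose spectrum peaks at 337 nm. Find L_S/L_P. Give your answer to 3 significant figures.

Wien's law gives T ∝ 1/λ_max, so T_S/T_P = λ_P/λ_S = 337/1660 = 0.2030.
Then L ∝ R²T⁴ gives L_S/L_P = (20.0)² × (0.2030)⁴ = 400.0 × 0.001699 = 0.6794.

0.679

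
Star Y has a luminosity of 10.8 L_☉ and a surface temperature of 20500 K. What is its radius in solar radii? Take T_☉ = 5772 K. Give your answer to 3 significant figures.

0.261 solar radii

R/R_☉ = √(L/L_☉) / (T/T_☉)² = √(10.8) / (3.552)²
       = 3.286 / 12.61 = 0.2605.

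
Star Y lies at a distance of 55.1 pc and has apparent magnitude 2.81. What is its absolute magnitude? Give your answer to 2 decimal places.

M = m − 5 log₁₀(d/10 pc) = 2.81 − 5 log₁₀(55.1/10)
  = 2.81 − 5 × 0.741 = 2.81 − 3.71 = -0.90.

-0.90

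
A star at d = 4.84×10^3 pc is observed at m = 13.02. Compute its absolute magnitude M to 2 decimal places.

M = m − 5 log₁₀(d/10 pc) = 13.02 − 5 log₁₀(4.84×10^3/10)
  = 13.02 − 5 × 2.685 = 13.02 − 13.42 = -0.40.

-0.40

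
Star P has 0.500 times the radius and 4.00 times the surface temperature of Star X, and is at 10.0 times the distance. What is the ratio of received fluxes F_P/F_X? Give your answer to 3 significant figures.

L_P/L_X = (R_P/R_X)²(T_P/T_X)⁴ = (0.500)² × (4.00)⁴ = 64.00.
F_P/F_X = (L_P/L_X)/(d_P/d_X)² = 64.00 / (10.0)² = 0.6400.

0.640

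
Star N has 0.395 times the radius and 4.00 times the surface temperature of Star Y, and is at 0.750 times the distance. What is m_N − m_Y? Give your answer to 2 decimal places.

-4.63

L_N/L_Y = (0.395)²(4.00)⁴ = 39.94.
F_N/F_Y = (L_N/L_Y)/(d_N/d_Y)² = 39.94/0.5625 = 71.01.
m_N − m_Y = −2.5 log₁₀(71.01) = -4.63.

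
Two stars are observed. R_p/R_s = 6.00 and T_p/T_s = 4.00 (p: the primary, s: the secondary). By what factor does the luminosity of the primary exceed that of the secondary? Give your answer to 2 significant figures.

9.2×10^3

From the Stefan–Boltzmann law, L ∝ R²T⁴, so
L_p/L_s = (R_p/R_s)² (T_p/T_s)⁴ = (6.00)² × (4.00)⁴ = 36.00 × 256.0 = 9216.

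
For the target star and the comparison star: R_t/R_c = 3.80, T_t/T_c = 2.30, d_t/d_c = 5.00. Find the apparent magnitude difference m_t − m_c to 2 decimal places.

-3.02

L_t/L_c = (3.80)²(2.30)⁴ = 404.1.
F_t/F_c = (L_t/L_c)/(d_t/d_c)² = 404.1/25.00 = 16.16.
m_t − m_c = −2.5 log₁₀(16.16) = -3.02.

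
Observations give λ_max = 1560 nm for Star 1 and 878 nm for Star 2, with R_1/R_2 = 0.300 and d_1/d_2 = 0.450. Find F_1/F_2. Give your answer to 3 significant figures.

Wien's law: T_1/T_2 = λ_2/λ_1 = 878/1560 = 0.5628.
L_1/L_2 = (R_1/R_2)²(T_1/T_2)⁴ = (0.300)²(0.5628)⁴ = 0.009031.
F_1/F_2 = (L_1/L_2)/(d_1/d_2)² = 0.009031/(0.450)² = 0.04460.

0.0446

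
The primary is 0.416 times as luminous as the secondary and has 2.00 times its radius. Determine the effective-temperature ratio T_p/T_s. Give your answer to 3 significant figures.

0.568

L ∝ R²T⁴ gives T ∝ (L/R²)^(1/4), so
T_p/T_s = (0.416 / 2.00²)^(1/4) = (0.1040)^(1/4) = 0.5679.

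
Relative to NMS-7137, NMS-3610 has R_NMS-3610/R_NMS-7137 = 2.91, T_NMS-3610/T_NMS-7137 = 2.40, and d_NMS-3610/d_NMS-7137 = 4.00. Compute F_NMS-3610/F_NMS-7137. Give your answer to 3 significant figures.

L_NMS-3610/L_NMS-7137 = (R_NMS-3610/R_NMS-7137)²(T_NMS-3610/T_NMS-7137)⁴ = (2.91)² × (2.40)⁴ = 281.0.
F_NMS-3610/F_NMS-7137 = (L_NMS-3610/L_NMS-7137)/(d_NMS-3610/d_NMS-7137)² = 281.0 / (4.00)² = 17.56.

17.6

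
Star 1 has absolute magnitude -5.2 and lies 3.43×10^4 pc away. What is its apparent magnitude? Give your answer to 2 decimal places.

12.48

m = M + 5 log₁₀(d/10 pc) = -5.2 + 5 log₁₀(3.43×10^4/10)
  = -5.2 + 5 × 3.535 = -5.2 + 17.68 = 12.48.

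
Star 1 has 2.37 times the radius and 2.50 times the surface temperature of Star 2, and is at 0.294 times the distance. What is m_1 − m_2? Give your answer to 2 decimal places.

L_1/L_2 = (2.37)²(2.50)⁴ = 219.4.
F_1/F_2 = (L_1/L_2)/(d_1/d_2)² = 219.4/0.08644 = 2538.
m_1 − m_2 = −2.5 log₁₀(2538) = -8.51.

-8.51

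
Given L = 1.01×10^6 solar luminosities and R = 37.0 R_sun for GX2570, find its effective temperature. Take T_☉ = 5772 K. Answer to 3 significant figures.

T/T_☉ = (L/L_☉)^(1/4) / (R/R_☉)^(1/2)
T = 5772 × (1.01×10^6)^(1/4) / √(37.0) = 5772 × 31.70 / 6.083 = 3.008×10^4 K.

3.01×10^4 K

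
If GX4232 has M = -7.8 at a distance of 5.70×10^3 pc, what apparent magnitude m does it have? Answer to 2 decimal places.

m = M + 5 log₁₀(d/10 pc) = -7.8 + 5 log₁₀(5.70×10^3/10)
  = -7.8 + 5 × 2.756 = -7.8 + 13.78 = 5.98.

5.98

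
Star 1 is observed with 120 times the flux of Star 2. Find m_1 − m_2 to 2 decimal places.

m_1 − m_2 = −2.5 log₁₀(F_1/F_2) = −2.5 log₁₀(120) = −2.5 × (2.079) = -5.198.

-5.20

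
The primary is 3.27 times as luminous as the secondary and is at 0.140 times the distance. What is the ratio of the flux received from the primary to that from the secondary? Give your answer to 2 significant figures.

1.7×10^2

F = L/(4πd²), so F_p/F_s = (L_p/L_s) / (d_p/d_s)²
= 3.27 / (0.140)² = 3.27 / 0.01960 = 166.8.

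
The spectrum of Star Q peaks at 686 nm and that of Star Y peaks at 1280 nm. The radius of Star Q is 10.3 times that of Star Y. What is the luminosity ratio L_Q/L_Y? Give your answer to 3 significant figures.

1.29×10^3

Wien's law gives T ∝ 1/λ_max, so T_Q/T_Y = λ_Y/λ_Q = 1280/686 = 1.866.
Then L ∝ R²T⁴ gives L_Q/L_Y = (10.3)² × (1.866)⁴ = 106.1 × 12.12 = 1286.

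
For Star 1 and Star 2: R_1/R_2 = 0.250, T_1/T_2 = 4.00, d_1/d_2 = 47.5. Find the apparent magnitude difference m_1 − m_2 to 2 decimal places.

5.37

L_1/L_2 = (0.250)²(4.00)⁴ = 16.00.
F_1/F_2 = (L_1/L_2)/(d_1/d_2)² = 16.00/2256 = 0.007091.
m_1 − m_2 = −2.5 log₁₀(0.007091) = 5.37.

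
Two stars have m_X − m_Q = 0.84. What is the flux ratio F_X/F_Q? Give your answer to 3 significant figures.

F_X/F_Q = 10^(−(m_X − m_Q)/2.5) = 10^(-0.84/2.5) = 10^-0.336 = 0.4613.

0.461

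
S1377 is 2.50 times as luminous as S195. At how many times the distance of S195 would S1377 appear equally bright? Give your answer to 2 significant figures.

1.6

Equal flux requires L_S1377/d_S1377² = L_S195/d_S195², so d_S1377/d_S195 = √(L_S1377/L_S195)
= √(2.50) = 1.581.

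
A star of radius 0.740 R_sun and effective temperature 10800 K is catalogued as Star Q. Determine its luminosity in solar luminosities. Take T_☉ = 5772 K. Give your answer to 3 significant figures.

L/L_☉ = (R/R_☉)² (T/T_☉)⁴ = (0.740)² × (10800/5772)⁴
       = 0.5476 × (1.871)⁴ = 0.5476 × 12.26 = 6.712.

6.71 solar luminosities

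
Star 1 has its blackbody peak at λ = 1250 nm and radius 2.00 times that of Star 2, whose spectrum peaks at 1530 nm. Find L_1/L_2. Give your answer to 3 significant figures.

Wien's law gives T ∝ 1/λ_max, so T_1/T_2 = λ_2/λ_1 = 1530/1250 = 1.224.
Then L ∝ R²T⁴ gives L_1/L_2 = (2.00)² × (1.224)⁴ = 4.000 × 2.245 = 8.978.

8.98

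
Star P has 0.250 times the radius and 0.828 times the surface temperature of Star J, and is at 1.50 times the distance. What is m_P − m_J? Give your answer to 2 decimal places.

4.71

L_P/L_J = (0.250)²(0.828)⁴ = 0.02938.
F_P/F_J = (L_P/L_J)/(d_P/d_J)² = 0.02938/2.250 = 0.01306.
m_P − m_J = −2.5 log₁₀(0.01306) = 4.71.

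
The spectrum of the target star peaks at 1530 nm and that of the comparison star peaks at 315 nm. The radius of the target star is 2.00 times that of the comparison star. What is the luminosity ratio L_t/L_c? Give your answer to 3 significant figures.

0.00719

Wien's law gives T ∝ 1/λ_max, so T_t/T_c = λ_c/λ_t = 315/1530 = 0.2059.
Then L ∝ R²T⁴ gives L_t/L_c = (2.00)² × (0.2059)⁴ = 4.000 × 0.001797 = 0.007187.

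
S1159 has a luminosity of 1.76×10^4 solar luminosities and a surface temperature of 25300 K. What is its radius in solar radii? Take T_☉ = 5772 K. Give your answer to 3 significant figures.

R/R_☉ = √(L/L_☉) / (T/T_☉)² = √(1.76×10^4) / (4.383)²
       = 132.7 / 19.21 = 6.905.

6.91 solar radii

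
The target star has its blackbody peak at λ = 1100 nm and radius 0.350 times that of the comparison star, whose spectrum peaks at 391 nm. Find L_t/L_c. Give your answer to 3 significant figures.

0.00196

Wien's law gives T ∝ 1/λ_max, so T_t/T_c = λ_c/λ_t = 391/1100 = 0.3555.
Then L ∝ R²T⁴ gives L_t/L_c = (0.350)² × (0.3555)⁴ = 0.1225 × 0.01596 = 0.001956.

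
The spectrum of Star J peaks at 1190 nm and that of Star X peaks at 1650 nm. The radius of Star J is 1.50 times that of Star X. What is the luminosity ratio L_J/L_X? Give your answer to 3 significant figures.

8.32

Wien's law gives T ∝ 1/λ_max, so T_J/T_X = λ_X/λ_J = 1650/1190 = 1.387.
Then L ∝ R²T⁴ gives L_J/L_X = (1.50)² × (1.387)⁴ = 2.250 × 3.696 = 8.316.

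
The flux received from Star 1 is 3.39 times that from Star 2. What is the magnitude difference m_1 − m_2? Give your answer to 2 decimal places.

-1.33

m_1 − m_2 = −2.5 log₁₀(F_1/F_2) = −2.5 log₁₀(3.39) = −2.5 × (0.530) = -1.325.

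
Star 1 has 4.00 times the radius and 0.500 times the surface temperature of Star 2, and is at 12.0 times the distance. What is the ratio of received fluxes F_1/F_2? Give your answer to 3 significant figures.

0.00694

L_1/L_2 = (R_1/R_2)²(T_1/T_2)⁴ = (4.00)² × (0.500)⁴ = 1.000.
F_1/F_2 = (L_1/L_2)/(d_1/d_2)² = 1.000 / (12.0)² = 0.006944.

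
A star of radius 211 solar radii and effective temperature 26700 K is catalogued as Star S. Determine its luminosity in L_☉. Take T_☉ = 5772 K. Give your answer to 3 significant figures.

L/L_☉ = (R/R_☉)² (T/T_☉)⁴ = (211)² × (26700/5772)⁴
       = 4.452×10^4 × (4.626)⁴ = 4.452×10^4 × 457.9 = 2.038×10^7.

2.04×10^7 L_☉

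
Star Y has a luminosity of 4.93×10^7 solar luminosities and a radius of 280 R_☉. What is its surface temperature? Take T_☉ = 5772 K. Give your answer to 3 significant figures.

2.89×10^4 K

T/T_☉ = (L/L_☉)^(1/4) / (R/R_☉)^(1/2)
T = 5772 × (4.93×10^7)^(1/4) / √(280) = 5772 × 83.79 / 16.73 = 2.890×10^4 K.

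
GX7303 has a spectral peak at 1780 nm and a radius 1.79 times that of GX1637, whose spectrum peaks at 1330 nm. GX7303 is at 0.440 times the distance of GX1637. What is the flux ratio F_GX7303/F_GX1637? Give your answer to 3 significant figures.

Wien's law: T_GX7303/T_GX1637 = λ_GX1637/λ_GX7303 = 1330/1780 = 0.7472.
L_GX7303/L_GX1637 = (R_GX7303/R_GX1637)²(T_GX7303/T_GX1637)⁴ = (1.79)²(0.7472)⁴ = 0.9987.
F_GX7303/F_GX1637 = (L_GX7303/L_GX1637)/(d_GX7303/d_GX1637)² = 0.9987/(0.440)² = 5.159.

5.16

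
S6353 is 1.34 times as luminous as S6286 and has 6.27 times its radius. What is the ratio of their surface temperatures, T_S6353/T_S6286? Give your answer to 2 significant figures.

0.43

L ∝ R²T⁴ gives T ∝ (L/R²)^(1/4), so
T_S6353/T_S6286 = (1.34 / 6.27²)^(1/4) = (0.03409)^(1/4) = 0.4297.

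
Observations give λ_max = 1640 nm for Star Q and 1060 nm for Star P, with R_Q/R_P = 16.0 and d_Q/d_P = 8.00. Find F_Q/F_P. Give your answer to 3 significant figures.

Wien's law: T_Q/T_P = λ_P/λ_Q = 1060/1640 = 0.6463.
L_Q/L_P = (R_Q/R_P)²(T_Q/T_P)⁴ = (16.0)²(0.6463)⁴ = 44.68.
F_Q/F_P = (L_Q/L_P)/(d_Q/d_P)² = 44.68/(8.00)² = 0.6981.

0.698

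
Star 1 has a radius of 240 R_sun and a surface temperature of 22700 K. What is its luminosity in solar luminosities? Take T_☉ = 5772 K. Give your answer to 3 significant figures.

1.38×10^7 solar luminosities

L/L_☉ = (R/R_☉)² (T/T_☉)⁴ = (240)² × (22700/5772)⁴
       = 5.760×10^4 × (3.933)⁴ = 5.760×10^4 × 239.2 = 1.378×10^7.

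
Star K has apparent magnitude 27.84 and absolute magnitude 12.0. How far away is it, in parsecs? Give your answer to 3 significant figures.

1.47×10^4 pc

m − M = 5 log₁₀(d/10 pc)
27.84 − (12.0) = 15.84 = 5 log₁₀(d/10)
d = 10 × 10^(15.84/5) = 10 × 10^3.168 = 1.472×10^4 pc.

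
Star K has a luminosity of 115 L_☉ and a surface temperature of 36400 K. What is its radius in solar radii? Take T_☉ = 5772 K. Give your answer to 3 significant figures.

R/R_☉ = √(L/L_☉) / (T/T_☉)² = √(115) / (6.306)²
       = 10.72 / 39.77 = 0.2696.

0.270 solar radii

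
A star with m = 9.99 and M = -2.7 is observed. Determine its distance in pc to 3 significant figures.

3.45×10^3 pc

m − M = 5 log₁₀(d/10 pc)
9.99 − (-2.7) = 12.69 = 5 log₁₀(d/10)
d = 10 × 10^(12.69/5) = 10 × 10^2.538 = 3451 pc.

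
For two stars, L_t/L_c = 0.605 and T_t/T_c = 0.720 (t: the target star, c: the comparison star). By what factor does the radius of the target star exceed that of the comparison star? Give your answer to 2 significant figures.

1.5

L ∝ R²T⁴ gives R ∝ √L / T², so
R_t/R_c = √(0.605) / (0.720)² = 0.7778 / 0.5184 = 1.500.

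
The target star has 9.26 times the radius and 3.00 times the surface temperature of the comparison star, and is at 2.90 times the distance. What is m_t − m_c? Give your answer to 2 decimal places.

L_t/L_c = (9.26)²(3.00)⁴ = 6946.
F_t/F_c = (L_t/L_c)/(d_t/d_c)² = 6946/8.410 = 825.9.
m_t − m_c = −2.5 log₁₀(825.9) = -7.29.

-7.29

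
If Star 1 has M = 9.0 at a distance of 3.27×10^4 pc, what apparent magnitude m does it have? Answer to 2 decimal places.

m = M + 5 log₁₀(d/10 pc) = 9.0 + 5 log₁₀(3.27×10^4/10)
  = 9.0 + 5 × 3.515 = 9.0 + 17.57 = 26.57.

26.57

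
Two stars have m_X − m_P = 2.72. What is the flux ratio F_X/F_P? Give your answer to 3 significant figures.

0.0817

F_X/F_P = 10^(−(m_X − m_P)/2.5) = 10^(-2.72/2.5) = 10^-1.088 = 0.08166.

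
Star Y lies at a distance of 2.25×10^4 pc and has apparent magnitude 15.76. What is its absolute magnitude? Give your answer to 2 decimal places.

-1.00

M = m − 5 log₁₀(d/10 pc) = 15.76 − 5 log₁₀(2.25×10^4/10)
  = 15.76 − 5 × 3.352 = 15.76 − 16.76 = -1.00.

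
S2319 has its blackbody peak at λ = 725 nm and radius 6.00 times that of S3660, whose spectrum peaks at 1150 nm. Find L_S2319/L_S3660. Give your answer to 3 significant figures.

228

Wien's law gives T ∝ 1/λ_max, so T_S2319/T_S3660 = λ_S3660/λ_S2319 = 1150/725 = 1.586.
Then L ∝ R²T⁴ gives L_S2319/L_S3660 = (6.00)² × (1.586)⁴ = 36.00 × 6.331 = 227.9.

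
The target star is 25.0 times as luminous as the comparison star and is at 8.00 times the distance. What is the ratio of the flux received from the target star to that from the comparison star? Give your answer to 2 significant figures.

F = L/(4πd²), so F_t/F_c = (L_t/L_c) / (d_t/d_c)²
= 25.0 / (8.00)² = 25.0 / 64.00 = 0.3906.

0.39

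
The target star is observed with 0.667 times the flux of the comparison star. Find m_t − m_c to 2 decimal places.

0.44

m_t − m_c = −2.5 log₁₀(F_t/F_c) = −2.5 log₁₀(0.667) = −2.5 × (-0.176) = 0.440.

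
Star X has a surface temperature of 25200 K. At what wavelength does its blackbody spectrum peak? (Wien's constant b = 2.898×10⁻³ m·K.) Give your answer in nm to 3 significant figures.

λ_max = b/T = 2.898×10⁻³ / 25200 = 1.15×10^-7 m = 115.0 nm.

115 nm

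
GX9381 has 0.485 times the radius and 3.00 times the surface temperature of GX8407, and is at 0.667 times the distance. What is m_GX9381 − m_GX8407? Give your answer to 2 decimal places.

L_GX9381/L_GX8407 = (0.485)²(3.00)⁴ = 19.05.
F_GX9381/F_GX8407 = (L_GX9381/L_GX8407)/(d_GX9381/d_GX8407)² = 19.05/0.4449 = 42.83.
m_GX9381 − m_GX8407 = −2.5 log₁₀(42.83) = -4.08.

-4.08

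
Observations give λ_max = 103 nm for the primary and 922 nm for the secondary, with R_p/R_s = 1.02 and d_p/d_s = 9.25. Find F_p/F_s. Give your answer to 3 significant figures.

78.1

Wien's law: T_p/T_s = λ_s/λ_p = 922/103 = 8.951.
L_p/L_s = (R_p/R_s)²(T_p/T_s)⁴ = (1.02)²(8.951)⁴ = 6680.
F_p/F_s = (L_p/L_s)/(d_p/d_s)² = 6680/(9.25)² = 78.07.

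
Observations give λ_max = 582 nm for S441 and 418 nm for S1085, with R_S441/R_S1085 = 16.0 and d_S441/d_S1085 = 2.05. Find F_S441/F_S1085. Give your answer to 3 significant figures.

16.2

Wien's law: T_S441/T_S1085 = λ_S1085/λ_S441 = 418/582 = 0.7182.
L_S441/L_S1085 = (R_S441/R_S1085)²(T_S441/T_S1085)⁴ = (16.0)²(0.7182)⁴ = 68.12.
F_S441/F_S1085 = (L_S441/L_S1085)/(d_S441/d_S1085)² = 68.12/(2.05)² = 16.21.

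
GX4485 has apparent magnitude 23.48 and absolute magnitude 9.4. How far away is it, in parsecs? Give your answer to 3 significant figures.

6.55×10^3 pc

m − M = 5 log₁₀(d/10 pc)
23.48 − (9.4) = 14.08 = 5 log₁₀(d/10)
d = 10 × 10^(14.08/5) = 10 × 10^2.816 = 6546 pc.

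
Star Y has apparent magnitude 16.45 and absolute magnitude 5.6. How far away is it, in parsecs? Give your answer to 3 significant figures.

1.48×10^3 pc

m − M = 5 log₁₀(d/10 pc)
16.45 − (5.6) = 10.85 = 5 log₁₀(d/10)
d = 10 × 10^(10.85/5) = 10 × 10^2.170 = 1479 pc.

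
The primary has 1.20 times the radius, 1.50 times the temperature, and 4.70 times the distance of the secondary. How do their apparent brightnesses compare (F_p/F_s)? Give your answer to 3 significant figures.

L_p/L_s = (R_p/R_s)²(T_p/T_s)⁴ = (1.20)² × (1.50)⁴ = 7.290.
F_p/F_s = (L_p/L_s)/(d_p/d_s)² = 7.290 / (4.70)² = 0.3300.

0.330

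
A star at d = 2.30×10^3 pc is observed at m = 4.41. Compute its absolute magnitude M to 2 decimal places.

M = m − 5 log₁₀(d/10 pc) = 4.41 − 5 log₁₀(2.30×10^3/10)
  = 4.41 − 5 × 2.362 = 4.41 − 11.81 = -7.40.

-7.40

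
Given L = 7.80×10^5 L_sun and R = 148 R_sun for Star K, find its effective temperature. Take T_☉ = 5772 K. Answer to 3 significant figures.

1.41×10^4 K

T/T_☉ = (L/L_☉)^(1/4) / (R/R_☉)^(1/2)
T = 5772 × (7.80×10^5)^(1/4) / √(148) = 5772 × 29.72 / 12.17 = 1.410×10^4 K.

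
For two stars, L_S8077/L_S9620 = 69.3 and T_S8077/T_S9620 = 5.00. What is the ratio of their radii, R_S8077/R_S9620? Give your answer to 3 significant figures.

0.333

L ∝ R²T⁴ gives R ∝ √L / T², so
R_S8077/R_S9620 = √(69.3) / (5.00)² = 8.325 / 25.00 = 0.3330.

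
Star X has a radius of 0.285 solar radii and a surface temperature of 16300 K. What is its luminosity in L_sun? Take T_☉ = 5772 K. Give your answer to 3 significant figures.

L/L_☉ = (R/R_☉)² (T/T_☉)⁴ = (0.285)² × (16300/5772)⁴
       = 0.08122 × (2.824)⁴ = 0.08122 × 63.60 = 5.166.

5.17 L_sun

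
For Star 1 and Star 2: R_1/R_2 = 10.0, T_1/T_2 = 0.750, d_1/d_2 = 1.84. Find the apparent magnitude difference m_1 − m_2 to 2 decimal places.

L_1/L_2 = (10.0)²(0.750)⁴ = 31.64.
F_1/F_2 = (L_1/L_2)/(d_1/d_2)² = 31.64/3.386 = 9.346.
m_1 − m_2 = −2.5 log₁₀(9.346) = -2.43.

-2.43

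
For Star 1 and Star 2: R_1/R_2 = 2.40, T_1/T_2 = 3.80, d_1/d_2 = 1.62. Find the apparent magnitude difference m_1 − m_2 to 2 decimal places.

L_1/L_2 = (2.40)²(3.80)⁴ = 1201.
F_1/F_2 = (L_1/L_2)/(d_1/d_2)² = 1201/2.624 = 457.6.
m_1 − m_2 = −2.5 log₁₀(457.6) = -6.65.

-6.65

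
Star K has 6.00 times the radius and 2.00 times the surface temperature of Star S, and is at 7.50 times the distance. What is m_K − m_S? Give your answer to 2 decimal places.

-2.53

L_K/L_S = (6.00)²(2.00)⁴ = 576.0.
F_K/F_S = (L_K/L_S)/(d_K/d_S)² = 576.0/56.25 = 10.24.
m_K − m_S = −2.5 log₁₀(10.24) = -2.53.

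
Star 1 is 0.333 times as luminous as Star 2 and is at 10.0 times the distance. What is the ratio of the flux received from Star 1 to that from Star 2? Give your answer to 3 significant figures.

0.00333

F = L/(4πd²), so F_1/F_2 = (L_1/L_2) / (d_1/d_2)²
= 0.333 / (10.0)² = 0.333 / 100.0 = 0.003330.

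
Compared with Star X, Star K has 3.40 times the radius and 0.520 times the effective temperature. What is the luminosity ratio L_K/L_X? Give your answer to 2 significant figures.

From the Stefan–Boltzmann law, L ∝ R²T⁴, so
L_K/L_X = (R_K/R_X)² (T_K/T_X)⁴ = (3.40)² × (0.520)⁴ = 11.56 × 0.07312 = 0.8452.

0.85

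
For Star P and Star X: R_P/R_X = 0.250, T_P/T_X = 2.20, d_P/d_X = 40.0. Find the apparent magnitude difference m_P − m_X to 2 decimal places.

L_P/L_X = (0.250)²(2.20)⁴ = 1.464.
F_P/F_X = (L_P/L_X)/(d_P/d_X)² = 1.464/1600 = 9.151×10^-4.
m_P − m_X = −2.5 log₁₀(9.151×10^-4) = 7.60.

7.60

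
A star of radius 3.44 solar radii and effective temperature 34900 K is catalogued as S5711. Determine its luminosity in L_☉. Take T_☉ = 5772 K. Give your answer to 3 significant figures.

L/L_☉ = (R/R_☉)² (T/T_☉)⁴ = (3.44)² × (34900/5772)⁴
       = 11.83 × (6.046)⁴ = 11.83 × 1337 = 1.582×10^4.

1.58×10^4 L_☉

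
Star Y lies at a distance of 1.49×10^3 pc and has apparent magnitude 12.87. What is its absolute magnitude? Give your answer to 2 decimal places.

2.00

M = m − 5 log₁₀(d/10 pc) = 12.87 − 5 log₁₀(1.49×10^3/10)
  = 12.87 − 5 × 2.173 = 12.87 − 10.87 = 2.00.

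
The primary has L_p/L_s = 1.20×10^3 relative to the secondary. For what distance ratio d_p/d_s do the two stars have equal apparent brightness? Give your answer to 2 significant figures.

35

Equal flux requires L_p/d_p² = L_s/d_s², so d_p/d_s = √(L_p/L_s)
= √(1.20×10^3) = 34.64.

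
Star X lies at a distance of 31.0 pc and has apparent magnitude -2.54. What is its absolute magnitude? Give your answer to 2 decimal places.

M = m − 5 log₁₀(d/10 pc) = -2.54 − 5 log₁₀(31.0/10)
  = -2.54 − 5 × 0.491 = -2.54 − 2.46 = -5.00.

-5.00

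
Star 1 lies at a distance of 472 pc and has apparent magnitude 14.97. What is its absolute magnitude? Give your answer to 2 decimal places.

6.60

M = m − 5 log₁₀(d/10 pc) = 14.97 − 5 log₁₀(472/10)
  = 14.97 − 5 × 1.674 = 14.97 − 8.37 = 6.60.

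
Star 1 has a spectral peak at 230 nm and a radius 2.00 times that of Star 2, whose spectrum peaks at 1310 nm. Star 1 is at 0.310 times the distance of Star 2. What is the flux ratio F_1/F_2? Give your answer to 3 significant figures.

4.38×10^4

Wien's law: T_1/T_2 = λ_2/λ_1 = 1310/230 = 5.696.
L_1/L_2 = (R_1/R_2)²(T_1/T_2)⁴ = (2.00)²(5.696)⁴ = 4210.
F_1/F_2 = (L_1/L_2)/(d_1/d_2)² = 4210/(0.310)² = 4.380×10^4.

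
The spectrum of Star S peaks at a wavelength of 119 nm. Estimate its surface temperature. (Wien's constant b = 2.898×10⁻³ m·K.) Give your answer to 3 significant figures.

2.44×10^4 K

T = b/λ_max = 2.898×10⁻³ / (119×10⁻⁹) = 2.435×10^4 K.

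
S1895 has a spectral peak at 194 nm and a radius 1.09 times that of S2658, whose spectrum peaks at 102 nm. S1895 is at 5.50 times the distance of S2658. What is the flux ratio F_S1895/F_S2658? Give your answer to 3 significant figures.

Wien's law: T_S1895/T_S2658 = λ_S2658/λ_S1895 = 102/194 = 0.5258.
L_S1895/L_S2658 = (R_S1895/R_S2658)²(T_S1895/T_S2658)⁴ = (1.09)²(0.5258)⁴ = 0.09079.
F_S1895/F_S2658 = (L_S1895/L_S2658)/(d_S1895/d_S2658)² = 0.09079/(5.50)² = 0.003001.

0.00300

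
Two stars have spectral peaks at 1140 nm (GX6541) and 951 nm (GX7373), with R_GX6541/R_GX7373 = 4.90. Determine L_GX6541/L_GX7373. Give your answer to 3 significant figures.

11.6

Wien's law gives T ∝ 1/λ_max, so T_GX6541/T_GX7373 = λ_GX7373/λ_GX6541 = 951/1140 = 0.8342.
Then L ∝ R²T⁴ gives L_GX6541/L_GX7373 = (4.90)² × (0.8342)⁴ = 24.01 × 0.4843 = 11.63.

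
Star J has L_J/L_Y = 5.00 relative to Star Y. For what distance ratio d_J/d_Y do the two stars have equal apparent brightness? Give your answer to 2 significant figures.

2.2

Equal flux requires L_J/d_J² = L_Y/d_Y², so d_J/d_Y = √(L_J/L_Y)
= √(5.00) = 2.236.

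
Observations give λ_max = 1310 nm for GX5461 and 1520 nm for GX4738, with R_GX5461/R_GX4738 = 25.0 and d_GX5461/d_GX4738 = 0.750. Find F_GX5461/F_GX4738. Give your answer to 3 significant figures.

2.01×10^3

Wien's law: T_GX5461/T_GX4738 = λ_GX4738/λ_GX5461 = 1520/1310 = 1.160.
L_GX5461/L_GX4738 = (R_GX5461/R_GX4738)²(T_GX5461/T_GX4738)⁴ = (25.0)²(1.160)⁴ = 1133.
F_GX5461/F_GX4738 = (L_GX5461/L_GX4738)/(d_GX5461/d_GX4738)² = 1133/(0.750)² = 2014.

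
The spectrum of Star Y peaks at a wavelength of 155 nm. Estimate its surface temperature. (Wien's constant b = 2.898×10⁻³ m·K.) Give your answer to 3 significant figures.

T = b/λ_max = 2.898×10⁻³ / (155×10⁻⁹) = 1.870×10^4 K.

1.87×10^4 K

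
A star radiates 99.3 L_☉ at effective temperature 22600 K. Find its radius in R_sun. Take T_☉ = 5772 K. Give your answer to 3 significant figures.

0.650 R_sun

R/R_☉ = √(L/L_☉) / (T/T_☉)² = √(99.3) / (3.915)²
       = 9.965 / 15.33 = 0.6500.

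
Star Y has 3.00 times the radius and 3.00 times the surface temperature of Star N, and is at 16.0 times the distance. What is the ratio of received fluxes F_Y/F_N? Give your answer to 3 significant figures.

2.85

L_Y/L_N = (R_Y/R_N)²(T_Y/T_N)⁴ = (3.00)² × (3.00)⁴ = 729.0.
F_Y/F_N = (L_Y/L_N)/(d_Y/d_N)² = 729.0 / (16.0)² = 2.848.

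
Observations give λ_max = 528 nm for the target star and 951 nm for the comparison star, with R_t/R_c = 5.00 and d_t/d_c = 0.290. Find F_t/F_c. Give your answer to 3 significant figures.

Wien's law: T_t/T_c = λ_c/λ_t = 951/528 = 1.801.
L_t/L_c = (R_t/R_c)²(T_t/T_c)⁴ = (5.00)²(1.801)⁴ = 263.1.
F_t/F_c = (L_t/L_c)/(d_t/d_c)² = 263.1/(0.290)² = 3128.

3.13×10^3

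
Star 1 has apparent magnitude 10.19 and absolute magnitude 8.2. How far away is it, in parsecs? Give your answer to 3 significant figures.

25.0 pc

m − M = 5 log₁₀(d/10 pc)
10.19 − (8.2) = 1.99 = 5 log₁₀(d/10)
d = 10 × 10^(1.99/5) = 10 × 10^0.398 = 25.00 pc.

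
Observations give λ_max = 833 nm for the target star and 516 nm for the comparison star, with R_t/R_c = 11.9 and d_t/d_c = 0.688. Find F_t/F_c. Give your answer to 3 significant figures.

44.0

Wien's law: T_t/T_c = λ_c/λ_t = 516/833 = 0.6194.
L_t/L_c = (R_t/R_c)²(T_t/T_c)⁴ = (11.9)²(0.6194)⁴ = 20.85.
F_t/F_c = (L_t/L_c)/(d_t/d_c)² = 20.85/(0.688)² = 44.05.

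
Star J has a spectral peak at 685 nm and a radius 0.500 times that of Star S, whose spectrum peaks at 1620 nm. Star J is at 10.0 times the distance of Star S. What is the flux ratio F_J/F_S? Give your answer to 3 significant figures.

Wien's law: T_J/T_S = λ_S/λ_J = 1620/685 = 2.365.
L_J/L_S = (R_J/R_S)²(T_J/T_S)⁴ = (0.500)²(2.365)⁴ = 7.821.
F_J/F_S = (L_J/L_S)/(d_J/d_S)² = 7.821/(10.0)² = 0.07821.

0.0782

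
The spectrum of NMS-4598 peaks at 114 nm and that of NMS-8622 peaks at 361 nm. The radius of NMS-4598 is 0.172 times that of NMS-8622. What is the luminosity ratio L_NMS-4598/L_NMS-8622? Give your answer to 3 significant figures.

2.97

Wien's law gives T ∝ 1/λ_max, so T_NMS-4598/T_NMS-8622 = λ_NMS-8622/λ_NMS-4598 = 361/114 = 3.167.
Then L ∝ R²T⁴ gives L_NMS-4598/L_NMS-8622 = (0.172)² × (3.167)⁴ = 0.02958 × 100.6 = 2.975.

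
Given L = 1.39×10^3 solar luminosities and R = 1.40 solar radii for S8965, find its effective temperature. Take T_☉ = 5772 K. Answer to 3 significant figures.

T/T_☉ = (L/L_☉)^(1/4) / (R/R_☉)^(1/2)
T = 5772 × (1.39×10^3)^(1/4) / √(1.40) = 5772 × 6.106 / 1.183 = 2.979×10^4 K.

2.98×10^4 K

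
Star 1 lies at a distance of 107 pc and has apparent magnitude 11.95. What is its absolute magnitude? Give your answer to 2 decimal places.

M = m − 5 log₁₀(d/10 pc) = 11.95 − 5 log₁₀(107/10)
  = 11.95 − 5 × 1.029 = 11.95 − 5.15 = 6.80.

6.80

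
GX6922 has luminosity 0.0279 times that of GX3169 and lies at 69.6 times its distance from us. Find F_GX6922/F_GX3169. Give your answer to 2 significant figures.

F = L/(4πd²), so F_GX6922/F_GX3169 = (L_GX6922/L_GX3169) / (d_GX6922/d_GX3169)²
= 0.0279 / (69.6)² = 0.0279 / 4844 = 5.760×10^-6.

5.8×10^-6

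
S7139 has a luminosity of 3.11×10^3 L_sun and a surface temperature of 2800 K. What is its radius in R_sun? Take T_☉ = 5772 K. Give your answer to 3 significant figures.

237 R_sun

R/R_☉ = √(L/L_☉) / (T/T_☉)² = √(3.11×10^3) / (0.4851)²
       = 55.77 / 0.2353 = 237.0.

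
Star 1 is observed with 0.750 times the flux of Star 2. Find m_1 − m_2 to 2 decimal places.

0.31

m_1 − m_2 = −2.5 log₁₀(F_1/F_2) = −2.5 log₁₀(0.750) = −2.5 × (-0.125) = 0.312.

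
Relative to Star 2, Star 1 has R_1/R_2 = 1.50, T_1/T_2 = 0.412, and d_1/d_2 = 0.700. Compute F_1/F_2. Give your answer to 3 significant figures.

L_1/L_2 = (R_1/R_2)²(T_1/T_2)⁴ = (1.50)² × (0.412)⁴ = 0.06483.
F_1/F_2 = (L_1/L_2)/(d_1/d_2)² = 0.06483 / (0.700)² = 0.1323.

0.132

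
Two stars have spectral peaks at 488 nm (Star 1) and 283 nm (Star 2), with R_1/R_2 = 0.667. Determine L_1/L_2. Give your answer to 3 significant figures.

Wien's law gives T ∝ 1/λ_max, so T_1/T_2 = λ_2/λ_1 = 283/488 = 0.5799.
Then L ∝ R²T⁴ gives L_1/L_2 = (0.667)² × (0.5799)⁴ = 0.4449 × 0.1131 = 0.05032.

0.0503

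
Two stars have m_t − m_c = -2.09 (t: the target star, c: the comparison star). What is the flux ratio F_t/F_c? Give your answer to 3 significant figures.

6.85

F_t/F_c = 10^(−(m_t − m_c)/2.5) = 10^(2.09/2.5) = 10^0.836 = 6.855.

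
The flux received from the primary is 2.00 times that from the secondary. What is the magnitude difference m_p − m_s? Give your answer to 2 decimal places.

m_p − m_s = −2.5 log₁₀(F_p/F_s) = −2.5 log₁₀(2.00) = −2.5 × (0.301) = -0.753.

-0.75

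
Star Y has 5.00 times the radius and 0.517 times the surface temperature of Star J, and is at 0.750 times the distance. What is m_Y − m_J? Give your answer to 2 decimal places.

L_Y/L_J = (5.00)²(0.517)⁴ = 1.786.
F_Y/F_J = (L_Y/L_J)/(d_Y/d_J)² = 1.786/0.5625 = 3.175.
m_Y − m_J = −2.5 log₁₀(3.175) = -1.25.

-1.25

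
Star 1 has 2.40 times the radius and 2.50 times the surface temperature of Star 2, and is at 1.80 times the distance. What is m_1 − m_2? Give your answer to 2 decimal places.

L_1/L_2 = (2.40)²(2.50)⁴ = 225.0.
F_1/F_2 = (L_1/L_2)/(d_1/d_2)² = 225.0/3.240 = 69.44.
m_1 − m_2 = −2.5 log₁₀(69.44) = -4.60.

-4.60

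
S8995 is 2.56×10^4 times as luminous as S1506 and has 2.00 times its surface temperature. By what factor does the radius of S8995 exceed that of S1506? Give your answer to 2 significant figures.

40

L ∝ R²T⁴ gives R ∝ √L / T², so
R_S8995/R_S1506 = √(2.56×10^4) / (2.00)² = 160.0 / 4.000 = 40.00.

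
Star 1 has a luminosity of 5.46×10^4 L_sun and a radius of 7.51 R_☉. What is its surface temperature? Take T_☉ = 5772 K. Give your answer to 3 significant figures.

T/T_☉ = (L/L_☉)^(1/4) / (R/R_☉)^(1/2)
T = 5772 × (5.46×10^4)^(1/4) / √(7.51) = 5772 × 15.29 / 2.740 = 3.220×10^4 K.

3.22×10^4 K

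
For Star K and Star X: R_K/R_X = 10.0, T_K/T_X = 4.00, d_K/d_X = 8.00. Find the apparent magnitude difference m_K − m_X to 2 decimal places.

L_K/L_X = (10.0)²(4.00)⁴ = 2.560×10^4.
F_K/F_X = (L_K/L_X)/(d_K/d_X)² = 2.560×10^4/64.00 = 400.0.
m_K − m_X = −2.5 log₁₀(400.0) = -6.51.

-6.51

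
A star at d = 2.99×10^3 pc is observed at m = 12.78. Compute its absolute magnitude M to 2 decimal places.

0.40

M = m − 5 log₁₀(d/10 pc) = 12.78 − 5 log₁₀(2.99×10^3/10)
  = 12.78 − 5 × 2.476 = 12.78 − 12.38 = 0.40.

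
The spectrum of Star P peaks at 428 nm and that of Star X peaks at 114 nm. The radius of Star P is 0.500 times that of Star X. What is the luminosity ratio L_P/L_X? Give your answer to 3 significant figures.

0.00126

Wien's law gives T ∝ 1/λ_max, so T_P/T_X = λ_X/λ_P = 114/428 = 0.2664.
Then L ∝ R²T⁴ gives L_P/L_X = (0.500)² × (0.2664)⁴ = 0.2500 × 0.005033 = 0.001258.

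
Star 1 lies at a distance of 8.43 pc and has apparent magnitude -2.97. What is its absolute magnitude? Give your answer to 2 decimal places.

-2.60

M = m − 5 log₁₀(d/10 pc) = -2.97 − 5 log₁₀(8.43/10)
  = -2.97 − 5 × -0.074 = -2.97 − -0.37 = -2.60.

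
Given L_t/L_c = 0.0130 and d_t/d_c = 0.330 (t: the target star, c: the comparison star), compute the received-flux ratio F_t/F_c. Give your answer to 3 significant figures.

F = L/(4πd²), so F_t/F_c = (L_t/L_c) / (d_t/d_c)²
= 0.0130 / (0.330)² = 0.0130 / 0.1089 = 0.1194.

0.119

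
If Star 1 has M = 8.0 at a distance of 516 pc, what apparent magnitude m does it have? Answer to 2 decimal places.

m = M + 5 log₁₀(d/10 pc) = 8.0 + 5 log₁₀(516/10)
  = 8.0 + 5 × 1.713 = 8.0 + 8.56 = 16.56.

16.56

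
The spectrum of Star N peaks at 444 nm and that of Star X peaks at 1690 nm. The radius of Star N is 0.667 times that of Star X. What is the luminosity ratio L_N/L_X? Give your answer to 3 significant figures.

Wien's law gives T ∝ 1/λ_max, so T_N/T_X = λ_X/λ_N = 1690/444 = 3.806.
Then L ∝ R²T⁴ gives L_N/L_X = (0.667)² × (3.806)⁴ = 0.4449 × 209.9 = 93.38.

93.4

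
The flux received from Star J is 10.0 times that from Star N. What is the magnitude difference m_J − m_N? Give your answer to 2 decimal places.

m_J − m_N = −2.5 log₁₀(F_J/F_N) = −2.5 log₁₀(10.0) = −2.5 × (1.000) = -2.500.

-2.50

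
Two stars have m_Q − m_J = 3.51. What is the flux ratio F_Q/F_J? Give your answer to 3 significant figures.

0.0394

F_Q/F_J = 10^(−(m_Q − m_J)/2.5) = 10^(-3.51/2.5) = 10^-1.404 = 0.03945.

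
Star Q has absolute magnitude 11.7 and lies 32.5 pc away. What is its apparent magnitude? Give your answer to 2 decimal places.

14.26

m = M + 5 log₁₀(d/10 pc) = 11.7 + 5 log₁₀(32.5/10)
  = 11.7 + 5 × 0.512 = 11.7 + 2.56 = 14.26.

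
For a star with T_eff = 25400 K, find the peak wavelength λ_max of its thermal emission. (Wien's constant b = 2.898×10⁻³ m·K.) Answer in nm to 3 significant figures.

λ_max = b/T = 2.898×10⁻³ / 25400 = 1.14×10^-7 m = 114.1 nm.

114 nm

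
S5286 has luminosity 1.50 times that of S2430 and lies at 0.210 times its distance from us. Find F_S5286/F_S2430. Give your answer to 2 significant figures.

F = L/(4πd²), so F_S5286/F_S2430 = (L_S5286/L_S2430) / (d_S5286/d_S2430)²
= 1.50 / (0.210)² = 1.50 / 0.04410 = 34.01.

34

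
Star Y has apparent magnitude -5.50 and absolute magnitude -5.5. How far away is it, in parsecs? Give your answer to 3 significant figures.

m − M = 5 log₁₀(d/10 pc)
-5.50 − (-5.5) = 0.00 = 5 log₁₀(d/10)
d = 10 × 10^(0.00/5) = 10 × 10^0.000 = 10.00 pc.

10.0 pc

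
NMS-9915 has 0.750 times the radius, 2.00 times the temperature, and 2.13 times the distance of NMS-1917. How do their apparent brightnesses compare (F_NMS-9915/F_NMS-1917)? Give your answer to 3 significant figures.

1.98

L_NMS-9915/L_NMS-1917 = (R_NMS-9915/R_NMS-1917)²(T_NMS-9915/T_NMS-1917)⁴ = (0.750)² × (2.00)⁴ = 9.000.
F_NMS-9915/F_NMS-1917 = (L_NMS-9915/L_NMS-1917)/(d_NMS-9915/d_NMS-1917)² = 9.000 / (2.13)² = 1.984.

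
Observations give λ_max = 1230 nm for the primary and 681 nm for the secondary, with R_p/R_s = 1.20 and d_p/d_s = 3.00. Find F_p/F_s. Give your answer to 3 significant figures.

Wien's law: T_p/T_s = λ_s/λ_p = 681/1230 = 0.5537.
L_p/L_s = (R_p/R_s)²(T_p/T_s)⁴ = (1.20)²(0.5537)⁴ = 0.1353.
F_p/F_s = (L_p/L_s)/(d_p/d_s)² = 0.1353/(3.00)² = 0.01503.

0.0150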